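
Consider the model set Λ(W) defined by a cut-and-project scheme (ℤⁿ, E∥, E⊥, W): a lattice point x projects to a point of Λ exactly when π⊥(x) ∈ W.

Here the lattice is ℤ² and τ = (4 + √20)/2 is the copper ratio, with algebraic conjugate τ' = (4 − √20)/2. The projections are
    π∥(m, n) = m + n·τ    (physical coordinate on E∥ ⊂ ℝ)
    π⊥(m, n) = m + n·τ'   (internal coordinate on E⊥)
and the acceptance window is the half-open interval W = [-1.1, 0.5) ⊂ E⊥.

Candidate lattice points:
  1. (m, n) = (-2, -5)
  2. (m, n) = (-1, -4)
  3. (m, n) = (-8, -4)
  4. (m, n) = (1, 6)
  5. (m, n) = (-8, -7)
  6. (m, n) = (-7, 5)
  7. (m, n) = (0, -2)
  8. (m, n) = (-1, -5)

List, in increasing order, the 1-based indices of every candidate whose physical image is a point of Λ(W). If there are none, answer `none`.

τ' = (4−√20)/2 ≈ -0.23607.
#1 (-2,-5): internal coord -2 + (-5)·τ' = -0.81966; -0.81966 ∈ [-1.1, 0.5) → IN Λ
#2 (-1,-4): internal coord -1 + (-4)·τ' = -0.05573; -0.05573 ∈ [-1.1, 0.5) → IN Λ
#3 (-8,-4): internal coord -8 + (-4)·τ' = -7.05573; -7.05573 ∉ [-1.1, 0.5) → out
#4 (1,6): internal coord 1 + (6)·τ' = -0.41641; -0.41641 ∈ [-1.1, 0.5) → IN Λ
#5 (-8,-7): internal coord -8 + (-7)·τ' = -6.34752; -6.34752 ∉ [-1.1, 0.5) → out
#6 (-7,5): internal coord -7 + (5)·τ' = -8.18034; -8.18034 ∉ [-1.1, 0.5) → out
#7 (0,-2): internal coord 0 + (-2)·τ' = +0.47214; +0.47214 ∈ [-1.1, 0.5) → IN Λ
#8 (-1,-5): internal coord -1 + (-5)·τ' = +0.18034; +0.18034 ∈ [-1.1, 0.5) → IN Λ

1, 2, 4, 7, 8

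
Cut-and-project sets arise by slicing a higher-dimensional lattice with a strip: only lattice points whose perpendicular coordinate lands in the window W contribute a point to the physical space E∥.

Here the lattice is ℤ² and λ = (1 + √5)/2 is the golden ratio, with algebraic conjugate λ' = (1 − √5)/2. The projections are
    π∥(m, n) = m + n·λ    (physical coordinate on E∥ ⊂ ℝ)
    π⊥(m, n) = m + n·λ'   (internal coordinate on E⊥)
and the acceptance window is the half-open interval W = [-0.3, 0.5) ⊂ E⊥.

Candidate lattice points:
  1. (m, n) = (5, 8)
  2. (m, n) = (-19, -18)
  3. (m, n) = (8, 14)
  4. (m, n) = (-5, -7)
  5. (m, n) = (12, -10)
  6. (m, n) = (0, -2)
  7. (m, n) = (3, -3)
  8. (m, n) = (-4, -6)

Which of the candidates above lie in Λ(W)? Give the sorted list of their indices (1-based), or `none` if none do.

1, 8

λ' = (1−√5)/2 ≈ -0.618034.
[1] lift (5,8): star map gives 0.055728; window check -0.3 ≤ 0.055728 < 0.5 is true → IN Λ
[2] lift (-19,-18): star map gives -7.875388; window check -0.3 ≤ -7.875388 < 0.5 is false → out
[3] lift (8,14): star map gives -0.652476; window check -0.3 ≤ -0.652476 < 0.5 is false → out
[4] lift (-5,-7): star map gives -0.673762; window check -0.3 ≤ -0.673762 < 0.5 is false → out
[5] lift (12,-10): star map gives 18.180340; window check -0.3 ≤ 18.180340 < 0.5 is false → out
[6] lift (0,-2): star map gives 1.236068; window check -0.3 ≤ 1.236068 < 0.5 is false → out
[7] lift (3,-3): star map gives 4.854102; window check -0.3 ≤ 4.854102 < 0.5 is false → out
[8] lift (-4,-6): star map gives -0.291796; window check -0.3 ≤ -0.291796 < 0.5 is true → IN Λ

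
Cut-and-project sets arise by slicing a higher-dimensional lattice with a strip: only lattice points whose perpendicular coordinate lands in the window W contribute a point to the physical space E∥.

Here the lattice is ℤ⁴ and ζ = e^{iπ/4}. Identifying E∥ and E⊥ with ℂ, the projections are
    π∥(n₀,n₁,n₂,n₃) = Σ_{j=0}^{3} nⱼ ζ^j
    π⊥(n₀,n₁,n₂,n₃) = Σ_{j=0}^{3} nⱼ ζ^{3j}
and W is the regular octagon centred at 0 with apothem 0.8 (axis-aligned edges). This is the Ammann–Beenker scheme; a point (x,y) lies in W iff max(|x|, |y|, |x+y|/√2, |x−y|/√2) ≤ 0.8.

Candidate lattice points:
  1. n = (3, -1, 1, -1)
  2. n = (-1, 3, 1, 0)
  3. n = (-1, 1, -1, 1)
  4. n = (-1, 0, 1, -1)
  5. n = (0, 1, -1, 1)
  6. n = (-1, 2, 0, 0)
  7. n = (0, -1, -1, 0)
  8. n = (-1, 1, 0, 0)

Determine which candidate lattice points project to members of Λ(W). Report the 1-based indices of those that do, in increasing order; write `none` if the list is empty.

7

With ζ = e^{iπ/4} the internal vectors are ζ^0,ζ^3,ζ^6,ζ^9.
#1 (3, -1, 1, -1): internal (3.00000, -2.41421); octagon support 3.82843 vs apothem 0.8 → ∉ W
#2 (-1, 3, 1, 0): internal (-3.12132, 1.12132); octagon support 3.12132 vs apothem 0.8 → ∉ W
#3 (-1, 1, -1, 1): internal (-1.00000, 2.41421); octagon support 2.41421 vs apothem 0.8 → ∉ W
#4 (-1, 0, 1, -1): internal (-1.70711, -1.70711); octagon support 2.41421 vs apothem 0.8 → ∉ W
#5 (0, 1, -1, 1): internal (0.00000, 2.41421); octagon support 2.41421 vs apothem 0.8 → ∉ W
#6 (-1, 2, 0, 0): internal (-2.41421, 1.41421); octagon support 2.70711 vs apothem 0.8 → ∉ W
#7 (0, -1, -1, 0): internal (0.70711, 0.29289); octagon support 0.70711 vs apothem 0.8 → ∈ W
#8 (-1, 1, 0, 0): internal (-1.70711, 0.70711); octagon support 1.70711 vs apothem 0.8 → ∉ W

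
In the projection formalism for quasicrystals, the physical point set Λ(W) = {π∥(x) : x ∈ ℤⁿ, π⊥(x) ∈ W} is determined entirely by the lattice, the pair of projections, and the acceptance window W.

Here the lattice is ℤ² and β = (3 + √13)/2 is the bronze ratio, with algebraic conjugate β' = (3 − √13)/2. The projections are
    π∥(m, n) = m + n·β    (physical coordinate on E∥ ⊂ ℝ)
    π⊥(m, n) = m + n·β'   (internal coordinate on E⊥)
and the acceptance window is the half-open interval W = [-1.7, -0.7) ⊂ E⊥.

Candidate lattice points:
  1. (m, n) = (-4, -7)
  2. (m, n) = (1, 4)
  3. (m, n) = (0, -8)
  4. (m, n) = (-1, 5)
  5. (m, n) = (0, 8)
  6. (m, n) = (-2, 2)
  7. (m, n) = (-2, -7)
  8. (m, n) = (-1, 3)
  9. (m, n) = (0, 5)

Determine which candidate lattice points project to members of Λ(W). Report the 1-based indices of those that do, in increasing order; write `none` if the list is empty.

β' = (3−√13)/2 ≈ -0.3028.
candidate 1: (m,n)=(-4,-7) → π∥ = -4-7·β ≈ -27.1194, π⊥ = -4-7·β' ≈ -1.8806 ∉ [-1.7, -0.7) ⇒ out
candidate 2: (m,n)=(1,4) → π∥ = 1+4·β ≈ 14.2111, π⊥ = 1+4·β' ≈ -0.2111 ∉ [-1.7, -0.7) ⇒ out
candidate 3: (m,n)=(0,-8) → π∥ = 0-8·β ≈ -26.4222, π⊥ = 0-8·β' ≈ 2.4222 ∉ [-1.7, -0.7) ⇒ out
candidate 4: (m,n)=(-1,5) → π∥ = -1+5·β ≈ 15.5139, π⊥ = -1+5·β' ≈ -2.5139 ∉ [-1.7, -0.7) ⇒ out
candidate 5: (m,n)=(0,8) → π∥ = 0+8·β ≈ 26.4222, π⊥ = 0+8·β' ≈ -2.4222 ∉ [-1.7, -0.7) ⇒ out
candidate 6: (m,n)=(-2,2) → π∥ = -2+2·β ≈ 4.6056, π⊥ = -2+2·β' ≈ -2.6056 ∉ [-1.7, -0.7) ⇒ out
candidate 7: (m,n)=(-2,-7) → π∥ = -2-7·β ≈ -25.1194, π⊥ = -2-7·β' ≈ 0.1194 ∉ [-1.7, -0.7) ⇒ out
candidate 8: (m,n)=(-1,3) → π∥ = -1+3·β ≈ 8.9083, π⊥ = -1+3·β' ≈ -1.9083 ∉ [-1.7, -0.7) ⇒ out
candidate 9: (m,n)=(0,5) → π∥ = 0+5·β ≈ 16.5139, π⊥ = 0+5·β' ≈ -1.5139 ∈ [-1.7, -0.7) ⇒ IN Λ

9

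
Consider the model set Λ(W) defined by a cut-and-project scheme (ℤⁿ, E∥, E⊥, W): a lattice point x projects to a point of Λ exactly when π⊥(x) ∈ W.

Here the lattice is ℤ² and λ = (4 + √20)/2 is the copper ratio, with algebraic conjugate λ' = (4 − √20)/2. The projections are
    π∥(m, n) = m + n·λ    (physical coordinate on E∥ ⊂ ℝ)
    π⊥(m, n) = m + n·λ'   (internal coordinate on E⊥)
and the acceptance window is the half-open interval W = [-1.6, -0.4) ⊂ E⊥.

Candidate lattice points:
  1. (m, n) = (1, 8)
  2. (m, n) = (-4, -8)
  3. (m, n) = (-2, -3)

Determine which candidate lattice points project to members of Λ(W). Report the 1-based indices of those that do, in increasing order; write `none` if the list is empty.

Compute λ' = (4−√20)/2 = -0.23607, so π⊥(m,n) = m -0.23607·n.
#1 (1,8): internal coord 1 + (8)·λ' = -0.88854; -0.88854 ∈ [-1.6, -0.4) → IN Λ
#2 (-4,-8): internal coord -4 + (-8)·λ' = -2.11146; -2.11146 ∉ [-1.6, -0.4) → out
#3 (-2,-3): internal coord -2 + (-3)·λ' = -1.29180; -1.29180 ∈ [-1.6, -0.4) → IN Λ

1, 3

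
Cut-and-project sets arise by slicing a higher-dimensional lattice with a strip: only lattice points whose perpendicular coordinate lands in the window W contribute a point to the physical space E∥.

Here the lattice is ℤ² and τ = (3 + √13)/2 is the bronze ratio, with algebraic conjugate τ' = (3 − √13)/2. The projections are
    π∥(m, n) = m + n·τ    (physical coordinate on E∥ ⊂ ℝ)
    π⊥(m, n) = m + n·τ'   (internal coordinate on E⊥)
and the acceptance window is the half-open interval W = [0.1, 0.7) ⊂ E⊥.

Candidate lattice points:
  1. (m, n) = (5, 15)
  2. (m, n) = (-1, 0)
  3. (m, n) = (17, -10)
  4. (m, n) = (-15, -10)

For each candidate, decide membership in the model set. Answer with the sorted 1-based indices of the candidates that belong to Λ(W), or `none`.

Compute τ' = (3−√13)/2 = -0.30278, so π⊥(m,n) = m -0.30278·n.
candidate 1: (m,n)=(5,15) → π∥ = 5+15·τ ≈ 54.54163, π⊥ = 5+15·τ' ≈ 0.45837 ∈ [0.1, 0.7) ⇒ IN Λ
candidate 2: (m,n)=(-1,0) → π∥ = -1+0·τ ≈ -1.00000, π⊥ = -1+0·τ' ≈ -1.00000 ∉ [0.1, 0.7) ⇒ out
candidate 3: (m,n)=(17,-10) → π∥ = 17-10·τ ≈ -16.02776, π⊥ = 17-10·τ' ≈ 20.02776 ∉ [0.1, 0.7) ⇒ out
candidate 4: (m,n)=(-15,-10) → π∥ = -15-10·τ ≈ -48.02776, π⊥ = -15-10·τ' ≈ -11.97224 ∉ [0.1, 0.7) ⇒ out

1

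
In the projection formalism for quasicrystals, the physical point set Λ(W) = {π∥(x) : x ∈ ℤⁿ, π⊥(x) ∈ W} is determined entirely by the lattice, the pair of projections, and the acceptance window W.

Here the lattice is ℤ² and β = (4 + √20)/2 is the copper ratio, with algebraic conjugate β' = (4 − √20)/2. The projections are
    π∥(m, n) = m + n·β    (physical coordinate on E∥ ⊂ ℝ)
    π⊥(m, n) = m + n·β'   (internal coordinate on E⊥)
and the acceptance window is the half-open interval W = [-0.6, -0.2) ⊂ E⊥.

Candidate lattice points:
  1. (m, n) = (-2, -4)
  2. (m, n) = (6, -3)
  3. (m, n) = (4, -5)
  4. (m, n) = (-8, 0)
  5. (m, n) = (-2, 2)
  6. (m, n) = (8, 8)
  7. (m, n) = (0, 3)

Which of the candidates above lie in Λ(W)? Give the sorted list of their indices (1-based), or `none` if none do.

Numerically β ≈ 4.2361 and β' = −1/β ≈ -0.2361.
#1 (-2,-4): internal coord -2 + (-4)·β' = -1.0557; -1.0557 ∉ [-0.6, -0.2) → out
#2 (6,-3): internal coord 6 + (-3)·β' = +6.7082; +6.7082 ∉ [-0.6, -0.2) → out
#3 (4,-5): internal coord 4 + (-5)·β' = +5.1803; +5.1803 ∉ [-0.6, -0.2) → out
#4 (-8,0): internal coord -8 + (0)·β' = -8.0000; -8.0000 ∉ [-0.6, -0.2) → out
#5 (-2,2): internal coord -2 + (2)·β' = -2.4721; -2.4721 ∉ [-0.6, -0.2) → out
#6 (8,8): internal coord 8 + (8)·β' = +6.1115; +6.1115 ∉ [-0.6, -0.2) → out
#7 (0,3): internal coord 0 + (3)·β' = -0.7082; -0.7082 ∉ [-0.6, -0.2) → out

none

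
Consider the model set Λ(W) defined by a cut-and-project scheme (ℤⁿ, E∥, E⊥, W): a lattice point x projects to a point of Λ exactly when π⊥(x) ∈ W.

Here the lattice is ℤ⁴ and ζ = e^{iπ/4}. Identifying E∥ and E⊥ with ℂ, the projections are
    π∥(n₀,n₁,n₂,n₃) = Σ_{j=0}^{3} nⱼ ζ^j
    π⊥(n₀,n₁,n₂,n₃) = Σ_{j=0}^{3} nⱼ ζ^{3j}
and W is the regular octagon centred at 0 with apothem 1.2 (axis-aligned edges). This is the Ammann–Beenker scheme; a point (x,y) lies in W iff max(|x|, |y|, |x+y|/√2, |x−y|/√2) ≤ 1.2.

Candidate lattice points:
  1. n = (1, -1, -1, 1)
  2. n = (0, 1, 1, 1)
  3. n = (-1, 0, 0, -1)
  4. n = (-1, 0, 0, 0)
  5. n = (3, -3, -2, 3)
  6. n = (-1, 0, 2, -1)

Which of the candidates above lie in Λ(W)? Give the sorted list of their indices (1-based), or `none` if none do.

With ζ = e^{iπ/4} the internal vectors are ζ^0,ζ^3,ζ^6,ζ^9.
#1 (1, -1, -1, 1): internal (2.41421, 1.00000); octagon support 2.41421 vs apothem 1.2 → ∉ W
#2 (0, 1, 1, 1): internal (0.00000, 0.41421); octagon support 0.41421 vs apothem 1.2 → ∈ W
#3 (-1, 0, 0, -1): internal (-1.70711, -0.70711); octagon support 1.70711 vs apothem 1.2 → ∉ W
#4 (-1, 0, 0, 0): internal (-1.00000, 0.00000); octagon support 1.00000 vs apothem 1.2 → ∈ W
#5 (3, -3, -2, 3): internal (7.24264, 2.00000); octagon support 7.24264 vs apothem 1.2 → ∉ W
#6 (-1, 0, 2, -1): internal (-1.70711, -2.70711); octagon support 3.12132 vs apothem 1.2 → ∉ W

2, 4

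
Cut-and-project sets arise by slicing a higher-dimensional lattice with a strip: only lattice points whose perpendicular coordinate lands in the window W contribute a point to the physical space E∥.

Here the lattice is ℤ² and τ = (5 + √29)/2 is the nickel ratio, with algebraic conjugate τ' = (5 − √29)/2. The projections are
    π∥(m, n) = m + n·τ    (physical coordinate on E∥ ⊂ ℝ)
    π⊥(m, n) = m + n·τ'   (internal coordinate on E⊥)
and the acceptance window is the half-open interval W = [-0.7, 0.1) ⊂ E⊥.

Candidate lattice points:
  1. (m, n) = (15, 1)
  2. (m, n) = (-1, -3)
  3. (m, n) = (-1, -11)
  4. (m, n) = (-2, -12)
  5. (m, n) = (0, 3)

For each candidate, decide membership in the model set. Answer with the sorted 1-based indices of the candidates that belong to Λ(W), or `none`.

2, 5

Compute τ' = (5−√29)/2 = -0.192582, so π⊥(m,n) = m -0.192582·n.
#1 (15,1): internal coord 15 + (1)·τ' = +14.807418; +14.807418 ∉ [-0.7, 0.1) → out
#2 (-1,-3): internal coord -1 + (-3)·τ' = -0.422253; -0.422253 ∈ [-0.7, 0.1) → IN Λ
#3 (-1,-11): internal coord -1 + (-11)·τ' = +1.118406; +1.118406 ∉ [-0.7, 0.1) → out
#4 (-2,-12): internal coord -2 + (-12)·τ' = +0.310989; +0.310989 ∉ [-0.7, 0.1) → out
#5 (0,3): internal coord 0 + (3)·τ' = -0.577747; -0.577747 ∈ [-0.7, 0.1) → IN Λ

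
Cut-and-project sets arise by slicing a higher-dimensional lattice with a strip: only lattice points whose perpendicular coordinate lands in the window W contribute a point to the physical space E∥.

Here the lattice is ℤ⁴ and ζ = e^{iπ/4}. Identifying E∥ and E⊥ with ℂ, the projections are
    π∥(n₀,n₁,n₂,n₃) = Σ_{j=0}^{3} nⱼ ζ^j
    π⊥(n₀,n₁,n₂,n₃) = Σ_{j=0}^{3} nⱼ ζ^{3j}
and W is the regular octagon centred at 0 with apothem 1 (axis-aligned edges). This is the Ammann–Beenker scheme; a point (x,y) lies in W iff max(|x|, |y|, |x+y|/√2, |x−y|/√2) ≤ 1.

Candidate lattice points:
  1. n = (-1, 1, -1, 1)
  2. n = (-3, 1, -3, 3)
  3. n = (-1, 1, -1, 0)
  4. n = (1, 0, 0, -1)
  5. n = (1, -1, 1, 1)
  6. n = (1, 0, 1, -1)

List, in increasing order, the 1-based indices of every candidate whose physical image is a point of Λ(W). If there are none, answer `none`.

With ζ = e^{iπ/4} the internal vectors are ζ^0,ζ^3,ζ^6,ζ^9.
candidate 1: n = (-1, 1, -1, 1) → π⊥ ≈ (-1.0000, +2.4142); max(|x|,|y|,|x±y|/√2) = 2.4142 > 1 ⇒ ∉ W
candidate 2: n = (-3, 1, -3, 3) → π⊥ ≈ (-1.5858, +5.8284); max(|x|,|y|,|x±y|/√2) = 5.8284 > 1 ⇒ ∉ W
candidate 3: n = (-1, 1, -1, 0) → π⊥ ≈ (-1.7071, +1.7071); max(|x|,|y|,|x±y|/√2) = 2.4142 > 1 ⇒ ∉ W
candidate 4: n = (1, 0, 0, -1) → π⊥ ≈ (+0.2929, -0.7071); max(|x|,|y|,|x±y|/√2) = 0.7071 ≤ 1 ⇒ ∈ W
candidate 5: n = (1, -1, 1, 1) → π⊥ ≈ (+2.4142, -1.0000); max(|x|,|y|,|x±y|/√2) = 2.4142 > 1 ⇒ ∉ W
candidate 6: n = (1, 0, 1, -1) → π⊥ ≈ (+0.2929, -1.7071); max(|x|,|y|,|x±y|/√2) = 1.7071 > 1 ⇒ ∉ W

4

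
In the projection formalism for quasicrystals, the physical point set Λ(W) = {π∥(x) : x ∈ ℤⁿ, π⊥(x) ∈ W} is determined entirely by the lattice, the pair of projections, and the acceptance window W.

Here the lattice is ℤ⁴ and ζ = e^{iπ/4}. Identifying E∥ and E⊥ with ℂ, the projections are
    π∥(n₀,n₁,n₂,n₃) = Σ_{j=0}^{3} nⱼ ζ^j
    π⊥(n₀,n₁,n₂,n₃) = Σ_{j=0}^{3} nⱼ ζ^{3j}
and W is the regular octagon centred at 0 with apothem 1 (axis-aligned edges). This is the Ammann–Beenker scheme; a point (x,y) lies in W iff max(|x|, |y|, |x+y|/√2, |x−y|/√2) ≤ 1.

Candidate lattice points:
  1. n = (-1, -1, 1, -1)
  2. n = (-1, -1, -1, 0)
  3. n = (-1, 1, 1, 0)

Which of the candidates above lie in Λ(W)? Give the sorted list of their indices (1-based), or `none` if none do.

2

Internal map: ζ^{3j} for j=0..3 gives (1,0), (−√2/2,√2/2), (0,−1), (√2/2,√2/2).
candidate 1: n = (-1, -1, 1, -1) → π⊥ ≈ (-1.0000, -2.4142); max(|x|,|y|,|x±y|/√2) = 2.4142 > 1 ⇒ ∉ W
candidate 2: n = (-1, -1, -1, 0) → π⊥ ≈ (-0.2929, +0.2929); max(|x|,|y|,|x±y|/√2) = 0.4142 ≤ 1 ⇒ ∈ W
candidate 3: n = (-1, 1, 1, 0) → π⊥ ≈ (-1.7071, -0.2929); max(|x|,|y|,|x±y|/√2) = 1.7071 > 1 ⇒ ∉ W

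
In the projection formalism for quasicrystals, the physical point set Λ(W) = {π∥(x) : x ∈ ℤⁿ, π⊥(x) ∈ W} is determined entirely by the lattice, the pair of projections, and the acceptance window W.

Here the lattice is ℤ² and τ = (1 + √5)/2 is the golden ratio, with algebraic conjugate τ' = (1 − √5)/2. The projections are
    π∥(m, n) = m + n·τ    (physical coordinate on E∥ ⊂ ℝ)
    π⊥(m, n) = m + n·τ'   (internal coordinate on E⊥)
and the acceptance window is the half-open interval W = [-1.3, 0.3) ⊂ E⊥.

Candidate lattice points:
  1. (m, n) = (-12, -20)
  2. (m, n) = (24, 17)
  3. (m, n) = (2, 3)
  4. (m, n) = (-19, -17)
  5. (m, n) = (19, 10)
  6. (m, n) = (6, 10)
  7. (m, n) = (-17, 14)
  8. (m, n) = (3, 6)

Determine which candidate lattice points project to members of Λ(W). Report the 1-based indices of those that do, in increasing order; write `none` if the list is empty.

3, 6, 8

Numerically τ ≈ 1.61803 and τ' = −1/τ ≈ -0.61803.
[1] lift (-12,-20): star map gives 0.36068; window check -1.3 ≤ 0.36068 < 0.3 is false → out
[2] lift (24,17): star map gives 13.49342; window check -1.3 ≤ 13.49342 < 0.3 is false → out
[3] lift (2,3): star map gives 0.14590; window check -1.3 ≤ 0.14590 < 0.3 is true → IN Λ
[4] lift (-19,-17): star map gives -8.49342; window check -1.3 ≤ -8.49342 < 0.3 is false → out
[5] lift (19,10): star map gives 12.81966; window check -1.3 ≤ 12.81966 < 0.3 is false → out
[6] lift (6,10): star map gives -0.18034; window check -1.3 ≤ -0.18034 < 0.3 is true → IN Λ
[7] lift (-17,14): star map gives -25.65248; window check -1.3 ≤ -25.65248 < 0.3 is false → out
[8] lift (3,6): star map gives -0.70820; window check -1.3 ≤ -0.70820 < 0.3 is true → IN Λ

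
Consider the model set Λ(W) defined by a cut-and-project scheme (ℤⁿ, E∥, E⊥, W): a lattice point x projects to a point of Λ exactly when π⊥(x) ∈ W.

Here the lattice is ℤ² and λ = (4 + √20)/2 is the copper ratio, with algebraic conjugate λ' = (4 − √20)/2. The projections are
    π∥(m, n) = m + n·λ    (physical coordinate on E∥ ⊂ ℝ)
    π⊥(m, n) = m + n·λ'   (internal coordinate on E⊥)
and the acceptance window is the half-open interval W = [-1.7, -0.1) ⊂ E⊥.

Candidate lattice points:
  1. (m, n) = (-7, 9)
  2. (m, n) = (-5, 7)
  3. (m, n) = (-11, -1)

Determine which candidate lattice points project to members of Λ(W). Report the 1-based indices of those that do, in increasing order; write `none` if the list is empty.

none

Numerically λ ≈ 4.23607 and λ' = −1/λ ≈ -0.23607.
[1] lift (-7,9): star map gives -9.12461; window check -1.7 ≤ -9.12461 < -0.1 is false → out
[2] lift (-5,7): star map gives -6.65248; window check -1.7 ≤ -6.65248 < -0.1 is false → out
[3] lift (-11,-1): star map gives -10.76393; window check -1.7 ≤ -10.76393 < -0.1 is false → out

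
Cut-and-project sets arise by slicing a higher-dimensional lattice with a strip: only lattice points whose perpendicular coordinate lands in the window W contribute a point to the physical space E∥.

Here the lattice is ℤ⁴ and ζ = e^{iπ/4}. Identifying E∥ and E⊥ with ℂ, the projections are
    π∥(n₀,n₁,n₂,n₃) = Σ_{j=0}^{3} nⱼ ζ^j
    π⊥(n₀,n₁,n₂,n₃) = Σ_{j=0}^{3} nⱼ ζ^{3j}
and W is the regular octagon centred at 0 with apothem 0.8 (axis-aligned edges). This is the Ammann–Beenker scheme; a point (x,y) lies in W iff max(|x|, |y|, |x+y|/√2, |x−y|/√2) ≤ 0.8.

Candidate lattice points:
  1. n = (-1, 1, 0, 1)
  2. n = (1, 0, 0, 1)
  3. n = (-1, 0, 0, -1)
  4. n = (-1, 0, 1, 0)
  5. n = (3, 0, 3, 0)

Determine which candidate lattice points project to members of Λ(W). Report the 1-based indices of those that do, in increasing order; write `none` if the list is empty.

With ζ = e^{iπ/4} the internal vectors are ζ^0,ζ^3,ζ^6,ζ^9.
candidate 1: n = (-1, 1, 0, 1) → π⊥ ≈ (-1.000000, +1.414214); max(|x|,|y|,|x±y|/√2) = 1.707107 > 0.8 ⇒ ∉ W
candidate 2: n = (1, 0, 0, 1) → π⊥ ≈ (+1.707107, +0.707107); max(|x|,|y|,|x±y|/√2) = 1.707107 > 0.8 ⇒ ∉ W
candidate 3: n = (-1, 0, 0, -1) → π⊥ ≈ (-1.707107, -0.707107); max(|x|,|y|,|x±y|/√2) = 1.707107 > 0.8 ⇒ ∉ W
candidate 4: n = (-1, 0, 1, 0) → π⊥ ≈ (-1.000000, -1.000000); max(|x|,|y|,|x±y|/√2) = 1.414214 > 0.8 ⇒ ∉ W
candidate 5: n = (3, 0, 3, 0) → π⊥ ≈ (+3.000000, -3.000000); max(|x|,|y|,|x±y|/√2) = 4.242641 > 0.8 ⇒ ∉ W

none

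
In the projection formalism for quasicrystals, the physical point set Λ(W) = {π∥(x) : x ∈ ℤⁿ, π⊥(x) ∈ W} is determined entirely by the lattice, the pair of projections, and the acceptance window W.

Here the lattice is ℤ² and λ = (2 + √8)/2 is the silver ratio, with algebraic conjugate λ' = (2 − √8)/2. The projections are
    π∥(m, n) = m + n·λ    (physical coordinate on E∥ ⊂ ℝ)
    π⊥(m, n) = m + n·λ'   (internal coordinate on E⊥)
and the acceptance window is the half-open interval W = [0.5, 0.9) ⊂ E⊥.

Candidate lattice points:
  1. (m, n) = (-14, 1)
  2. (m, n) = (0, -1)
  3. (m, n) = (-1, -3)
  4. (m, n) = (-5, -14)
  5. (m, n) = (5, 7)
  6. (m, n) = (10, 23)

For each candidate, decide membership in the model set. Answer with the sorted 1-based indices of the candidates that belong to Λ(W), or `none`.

4

λ' = (2−√8)/2 ≈ -0.41421.
candidate 1: (m,n)=(-14,1) → π∥ = -14+1·λ ≈ -11.58579, π⊥ = -14+1·λ' ≈ -14.41421 ∉ [0.5, 0.9) ⇒ out
candidate 2: (m,n)=(0,-1) → π∥ = 0-1·λ ≈ -2.41421, π⊥ = 0-1·λ' ≈ 0.41421 ∉ [0.5, 0.9) ⇒ out
candidate 3: (m,n)=(-1,-3) → π∥ = -1-3·λ ≈ -8.24264, π⊥ = -1-3·λ' ≈ 0.24264 ∉ [0.5, 0.9) ⇒ out
candidate 4: (m,n)=(-5,-14) → π∥ = -5-14·λ ≈ -38.79899, π⊥ = -5-14·λ' ≈ 0.79899 ∈ [0.5, 0.9) ⇒ IN Λ
candidate 5: (m,n)=(5,7) → π∥ = 5+7·λ ≈ 21.89949, π⊥ = 5+7·λ' ≈ 2.10051 ∉ [0.5, 0.9) ⇒ out
candidate 6: (m,n)=(10,23) → π∥ = 10+23·λ ≈ 65.52691, π⊥ = 10+23·λ' ≈ 0.47309 ∉ [0.5, 0.9) ⇒ out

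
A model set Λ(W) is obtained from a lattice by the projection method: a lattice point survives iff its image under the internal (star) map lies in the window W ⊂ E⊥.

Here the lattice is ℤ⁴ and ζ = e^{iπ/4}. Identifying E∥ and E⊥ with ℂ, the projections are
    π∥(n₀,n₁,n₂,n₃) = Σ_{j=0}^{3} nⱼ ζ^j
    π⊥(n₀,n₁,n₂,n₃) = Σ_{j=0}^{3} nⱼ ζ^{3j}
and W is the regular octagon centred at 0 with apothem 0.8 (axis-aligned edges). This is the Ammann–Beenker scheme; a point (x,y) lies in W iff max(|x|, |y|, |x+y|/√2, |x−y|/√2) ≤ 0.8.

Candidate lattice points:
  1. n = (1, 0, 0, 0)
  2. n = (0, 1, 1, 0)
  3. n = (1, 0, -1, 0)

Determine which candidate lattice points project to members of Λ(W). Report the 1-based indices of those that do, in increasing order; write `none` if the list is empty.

With ζ = e^{iπ/4} the internal vectors are ζ^0,ζ^3,ζ^6,ζ^9.
candidate 1: n = (1, 0, 0, 0) → π⊥ ≈ (+1.0000, +0.0000); max(|x|,|y|,|x±y|/√2) = 1.0000 > 0.8 ⇒ ∉ W
candidate 2: n = (0, 1, 1, 0) → π⊥ ≈ (-0.7071, -0.2929); max(|x|,|y|,|x±y|/√2) = 0.7071 ≤ 0.8 ⇒ ∈ W
candidate 3: n = (1, 0, -1, 0) → π⊥ ≈ (+1.0000, +1.0000); max(|x|,|y|,|x±y|/√2) = 1.4142 > 0.8 ⇒ ∉ W

2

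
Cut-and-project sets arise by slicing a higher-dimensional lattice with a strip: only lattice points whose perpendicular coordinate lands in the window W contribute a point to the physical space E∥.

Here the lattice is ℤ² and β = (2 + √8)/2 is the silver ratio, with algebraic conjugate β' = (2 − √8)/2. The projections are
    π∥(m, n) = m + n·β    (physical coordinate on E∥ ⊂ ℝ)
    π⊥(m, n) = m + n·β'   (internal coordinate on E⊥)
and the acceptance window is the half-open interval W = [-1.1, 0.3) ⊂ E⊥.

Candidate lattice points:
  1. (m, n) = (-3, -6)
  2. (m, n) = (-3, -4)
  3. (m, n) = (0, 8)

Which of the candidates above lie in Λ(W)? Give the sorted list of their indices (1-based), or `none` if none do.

1

Numerically β ≈ 2.414214 and β' = −1/β ≈ -0.414214.
[1] lift (-3,-6): star map gives -0.514719; window check -1.1 ≤ -0.514719 < 0.3 is true → IN Λ
[2] lift (-3,-4): star map gives -1.343146; window check -1.1 ≤ -1.343146 < 0.3 is false → out
[3] lift (0,8): star map gives -3.313708; window check -1.1 ≤ -3.313708 < 0.3 is false → out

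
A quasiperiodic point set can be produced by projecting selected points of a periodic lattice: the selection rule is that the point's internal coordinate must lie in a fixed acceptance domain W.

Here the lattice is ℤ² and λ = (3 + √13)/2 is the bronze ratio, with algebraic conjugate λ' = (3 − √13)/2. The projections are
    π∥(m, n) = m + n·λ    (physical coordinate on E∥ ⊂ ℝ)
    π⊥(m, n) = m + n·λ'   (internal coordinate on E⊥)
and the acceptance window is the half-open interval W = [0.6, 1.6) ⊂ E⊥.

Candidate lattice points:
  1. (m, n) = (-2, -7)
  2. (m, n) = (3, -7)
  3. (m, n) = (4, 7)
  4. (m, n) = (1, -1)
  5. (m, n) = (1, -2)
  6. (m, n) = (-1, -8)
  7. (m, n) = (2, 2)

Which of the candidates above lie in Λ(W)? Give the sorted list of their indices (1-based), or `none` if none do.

4, 6, 7

Compute λ' = (3−√13)/2 = -0.30278, so π⊥(m,n) = m -0.30278·n.
candidate 1: (m,n)=(-2,-7) → π∥ = -2-7·λ ≈ -25.11943, π⊥ = -2-7·λ' ≈ 0.11943 ∉ [0.6, 1.6) ⇒ out
candidate 2: (m,n)=(3,-7) → π∥ = 3-7·λ ≈ -20.11943, π⊥ = 3-7·λ' ≈ 5.11943 ∉ [0.6, 1.6) ⇒ out
candidate 3: (m,n)=(4,7) → π∥ = 4+7·λ ≈ 27.11943, π⊥ = 4+7·λ' ≈ 1.88057 ∉ [0.6, 1.6) ⇒ out
candidate 4: (m,n)=(1,-1) → π∥ = 1-1·λ ≈ -2.30278, π⊥ = 1-1·λ' ≈ 1.30278 ∈ [0.6, 1.6) ⇒ IN Λ
candidate 5: (m,n)=(1,-2) → π∥ = 1-2·λ ≈ -5.60555, π⊥ = 1-2·λ' ≈ 1.60555 ∉ [0.6, 1.6) ⇒ out
candidate 6: (m,n)=(-1,-8) → π∥ = -1-8·λ ≈ -27.42221, π⊥ = -1-8·λ' ≈ 1.42221 ∈ [0.6, 1.6) ⇒ IN Λ
candidate 7: (m,n)=(2,2) → π∥ = 2+2·λ ≈ 8.60555, π⊥ = 2+2·λ' ≈ 1.39445 ∈ [0.6, 1.6) ⇒ IN Λ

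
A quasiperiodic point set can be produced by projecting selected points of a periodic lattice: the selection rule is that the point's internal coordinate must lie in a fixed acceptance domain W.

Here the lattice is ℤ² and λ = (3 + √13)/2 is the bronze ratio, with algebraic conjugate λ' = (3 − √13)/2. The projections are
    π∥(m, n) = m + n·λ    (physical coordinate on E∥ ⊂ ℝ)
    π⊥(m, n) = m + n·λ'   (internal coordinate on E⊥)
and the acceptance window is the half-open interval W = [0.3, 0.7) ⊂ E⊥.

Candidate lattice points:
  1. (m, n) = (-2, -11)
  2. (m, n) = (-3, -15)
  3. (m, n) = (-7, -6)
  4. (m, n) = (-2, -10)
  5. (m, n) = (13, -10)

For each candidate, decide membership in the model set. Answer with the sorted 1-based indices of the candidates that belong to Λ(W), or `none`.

λ' = (3−√13)/2 ≈ -0.302776.
candidate 1: (m,n)=(-2,-11) → π∥ = -2-11·λ ≈ -38.330532, π⊥ = -2-11·λ' ≈ 1.330532 ∉ [0.3, 0.7) ⇒ out
candidate 2: (m,n)=(-3,-15) → π∥ = -3-15·λ ≈ -52.541635, π⊥ = -3-15·λ' ≈ 1.541635 ∉ [0.3, 0.7) ⇒ out
candidate 3: (m,n)=(-7,-6) → π∥ = -7-6·λ ≈ -26.816654, π⊥ = -7-6·λ' ≈ -5.183346 ∉ [0.3, 0.7) ⇒ out
candidate 4: (m,n)=(-2,-10) → π∥ = -2-10·λ ≈ -35.027756, π⊥ = -2-10·λ' ≈ 1.027756 ∉ [0.3, 0.7) ⇒ out
candidate 5: (m,n)=(13,-10) → π∥ = 13-10·λ ≈ -20.027756, π⊥ = 13-10·λ' ≈ 16.027756 ∉ [0.3, 0.7) ⇒ out

none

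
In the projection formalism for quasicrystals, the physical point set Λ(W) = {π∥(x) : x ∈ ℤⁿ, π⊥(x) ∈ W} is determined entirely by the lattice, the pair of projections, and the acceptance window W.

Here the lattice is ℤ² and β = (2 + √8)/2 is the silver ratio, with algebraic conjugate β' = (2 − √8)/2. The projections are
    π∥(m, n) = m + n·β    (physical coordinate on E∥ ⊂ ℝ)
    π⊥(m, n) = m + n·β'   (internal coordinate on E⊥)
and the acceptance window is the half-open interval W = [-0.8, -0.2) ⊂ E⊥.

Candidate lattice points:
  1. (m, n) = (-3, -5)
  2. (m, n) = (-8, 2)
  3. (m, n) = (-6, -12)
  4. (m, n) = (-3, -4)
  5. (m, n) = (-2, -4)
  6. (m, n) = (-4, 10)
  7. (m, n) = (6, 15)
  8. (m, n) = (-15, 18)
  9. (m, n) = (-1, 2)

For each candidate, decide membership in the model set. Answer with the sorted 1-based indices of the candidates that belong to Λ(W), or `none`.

5, 7

Numerically β ≈ 2.414214 and β' = −1/β ≈ -0.414214.
[1] lift (-3,-5): star map gives -0.928932; window check -0.8 ≤ -0.928932 < -0.2 is false → out
[2] lift (-8,2): star map gives -8.828427; window check -0.8 ≤ -8.828427 < -0.2 is false → out
[3] lift (-6,-12): star map gives -1.029437; window check -0.8 ≤ -1.029437 < -0.2 is false → out
[4] lift (-3,-4): star map gives -1.343146; window check -0.8 ≤ -1.343146 < -0.2 is false → out
[5] lift (-2,-4): star map gives -0.343146; window check -0.8 ≤ -0.343146 < -0.2 is true → IN Λ
[6] lift (-4,10): star map gives -8.142136; window check -0.8 ≤ -8.142136 < -0.2 is false → out
[7] lift (6,15): star map gives -0.213203; window check -0.8 ≤ -0.213203 < -0.2 is true → IN Λ
[8] lift (-15,18): star map gives -22.455844; window check -0.8 ≤ -22.455844 < -0.2 is false → out
[9] lift (-1,2): star map gives -1.828427; window check -0.8 ≤ -1.828427 < -0.2 is false → out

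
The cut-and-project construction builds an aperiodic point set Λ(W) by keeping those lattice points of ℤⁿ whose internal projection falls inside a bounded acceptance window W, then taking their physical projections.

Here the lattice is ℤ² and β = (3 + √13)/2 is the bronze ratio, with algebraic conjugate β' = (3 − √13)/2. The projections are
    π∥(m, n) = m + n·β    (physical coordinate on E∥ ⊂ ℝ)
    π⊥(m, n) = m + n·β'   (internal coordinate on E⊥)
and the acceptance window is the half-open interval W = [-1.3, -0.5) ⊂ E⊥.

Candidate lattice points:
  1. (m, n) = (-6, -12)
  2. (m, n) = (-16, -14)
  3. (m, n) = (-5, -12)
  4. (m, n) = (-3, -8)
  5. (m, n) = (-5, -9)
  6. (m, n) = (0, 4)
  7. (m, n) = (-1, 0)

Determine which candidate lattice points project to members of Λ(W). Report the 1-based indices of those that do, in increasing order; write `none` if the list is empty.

Numerically β ≈ 3.302776 and β' = −1/β ≈ -0.302776.
#1 (-6,-12): internal coord -6 + (-12)·β' = -2.366692; -2.366692 ∉ [-1.3, -0.5) → out
#2 (-16,-14): internal coord -16 + (-14)·β' = -11.761141; -11.761141 ∉ [-1.3, -0.5) → out
#3 (-5,-12): internal coord -5 + (-12)·β' = -1.366692; -1.366692 ∉ [-1.3, -0.5) → out
#4 (-3,-8): internal coord -3 + (-8)·β' = -0.577795; -0.577795 ∈ [-1.3, -0.5) → IN Λ
#5 (-5,-9): internal coord -5 + (-9)·β' = -2.275019; -2.275019 ∉ [-1.3, -0.5) → out
#6 (0,4): internal coord 0 + (4)·β' = -1.211103; -1.211103 ∈ [-1.3, -0.5) → IN Λ
#7 (-1,0): internal coord -1 + (0)·β' = -1.000000; -1.000000 ∈ [-1.3, -0.5) → IN Λ

4, 6, 7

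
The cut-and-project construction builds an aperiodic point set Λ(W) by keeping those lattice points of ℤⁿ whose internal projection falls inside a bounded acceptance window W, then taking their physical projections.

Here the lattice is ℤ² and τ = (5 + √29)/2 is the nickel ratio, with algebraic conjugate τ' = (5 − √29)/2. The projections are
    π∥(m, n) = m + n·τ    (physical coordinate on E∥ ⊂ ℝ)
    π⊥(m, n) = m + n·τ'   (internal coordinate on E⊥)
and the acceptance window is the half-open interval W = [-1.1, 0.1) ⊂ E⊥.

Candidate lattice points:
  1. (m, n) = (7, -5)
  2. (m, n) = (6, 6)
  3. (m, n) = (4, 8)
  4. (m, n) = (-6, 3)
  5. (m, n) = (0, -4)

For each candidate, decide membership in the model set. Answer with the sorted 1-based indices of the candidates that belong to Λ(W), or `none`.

Numerically τ ≈ 5.1926 and τ' = −1/τ ≈ -0.1926.
candidate 1: (m,n)=(7,-5) → π∥ = 7-5·τ ≈ -18.9629, π⊥ = 7-5·τ' ≈ 7.9629 ∉ [-1.1, 0.1) ⇒ out
candidate 2: (m,n)=(6,6) → π∥ = 6+6·τ ≈ 37.1555, π⊥ = 6+6·τ' ≈ 4.8445 ∉ [-1.1, 0.1) ⇒ out
candidate 3: (m,n)=(4,8) → π∥ = 4+8·τ ≈ 45.5407, π⊥ = 4+8·τ' ≈ 2.4593 ∉ [-1.1, 0.1) ⇒ out
candidate 4: (m,n)=(-6,3) → π∥ = -6+3·τ ≈ 9.5777, π⊥ = -6+3·τ' ≈ -6.5777 ∉ [-1.1, 0.1) ⇒ out
candidate 5: (m,n)=(0,-4) → π∥ = 0-4·τ ≈ -20.7703, π⊥ = 0-4·τ' ≈ 0.7703 ∉ [-1.1, 0.1) ⇒ out

none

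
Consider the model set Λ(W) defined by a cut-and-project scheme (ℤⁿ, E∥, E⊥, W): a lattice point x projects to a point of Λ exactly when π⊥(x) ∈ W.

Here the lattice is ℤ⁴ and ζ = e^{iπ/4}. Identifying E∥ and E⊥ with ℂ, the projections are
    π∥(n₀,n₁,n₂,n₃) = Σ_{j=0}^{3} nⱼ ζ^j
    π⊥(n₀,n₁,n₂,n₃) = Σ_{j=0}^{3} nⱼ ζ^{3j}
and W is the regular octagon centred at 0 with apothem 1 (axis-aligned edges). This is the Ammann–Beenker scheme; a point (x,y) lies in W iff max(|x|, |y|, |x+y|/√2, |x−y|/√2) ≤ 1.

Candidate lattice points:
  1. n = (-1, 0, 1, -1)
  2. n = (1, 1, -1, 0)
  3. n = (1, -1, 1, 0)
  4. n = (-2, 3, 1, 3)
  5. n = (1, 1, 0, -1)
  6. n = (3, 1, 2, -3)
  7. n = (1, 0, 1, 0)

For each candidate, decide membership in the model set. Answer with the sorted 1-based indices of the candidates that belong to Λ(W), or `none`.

5

Internal map: ζ^{3j} for j=0..3 gives (1,0), (−√2/2,√2/2), (0,−1), (√2/2,√2/2).
candidate 1: n = (-1, 0, 1, -1) → π⊥ ≈ (-1.70711, -1.70711); max(|x|,|y|,|x±y|/√2) = 2.41421 > 1 ⇒ ∉ W
candidate 2: n = (1, 1, -1, 0) → π⊥ ≈ (+0.29289, +1.70711); max(|x|,|y|,|x±y|/√2) = 1.70711 > 1 ⇒ ∉ W
candidate 3: n = (1, -1, 1, 0) → π⊥ ≈ (+1.70711, -1.70711); max(|x|,|y|,|x±y|/√2) = 2.41421 > 1 ⇒ ∉ W
candidate 4: n = (-2, 3, 1, 3) → π⊥ ≈ (-2.00000, +3.24264); max(|x|,|y|,|x±y|/√2) = 3.70711 > 1 ⇒ ∉ W
candidate 5: n = (1, 1, 0, -1) → π⊥ ≈ (-0.41421, +0.00000); max(|x|,|y|,|x±y|/√2) = 0.41421 ≤ 1 ⇒ ∈ W
candidate 6: n = (3, 1, 2, -3) → π⊥ ≈ (+0.17157, -3.41421); max(|x|,|y|,|x±y|/√2) = 3.41421 > 1 ⇒ ∉ W
candidate 7: n = (1, 0, 1, 0) → π⊥ ≈ (+1.00000, -1.00000); max(|x|,|y|,|x±y|/√2) = 1.41421 > 1 ⇒ ∉ W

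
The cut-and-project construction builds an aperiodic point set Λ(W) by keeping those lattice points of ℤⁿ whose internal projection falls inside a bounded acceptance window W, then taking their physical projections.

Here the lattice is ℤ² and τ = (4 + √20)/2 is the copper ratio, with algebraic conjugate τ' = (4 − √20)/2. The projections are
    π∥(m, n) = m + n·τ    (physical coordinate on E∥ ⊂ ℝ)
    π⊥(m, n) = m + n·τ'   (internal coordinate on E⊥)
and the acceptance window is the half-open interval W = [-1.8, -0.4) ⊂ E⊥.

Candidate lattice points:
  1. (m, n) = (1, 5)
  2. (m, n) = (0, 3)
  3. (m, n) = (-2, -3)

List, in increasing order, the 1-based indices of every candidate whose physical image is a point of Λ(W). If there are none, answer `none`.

2, 3

Numerically τ ≈ 4.23607 and τ' = −1/τ ≈ -0.23607.
#1 (1,5): internal coord 1 + (5)·τ' = -0.18034; -0.18034 ∉ [-1.8, -0.4) → out
#2 (0,3): internal coord 0 + (3)·τ' = -0.70820; -0.70820 ∈ [-1.8, -0.4) → IN Λ
#3 (-2,-3): internal coord -2 + (-3)·τ' = -1.29180; -1.29180 ∈ [-1.8, -0.4) → IN Λ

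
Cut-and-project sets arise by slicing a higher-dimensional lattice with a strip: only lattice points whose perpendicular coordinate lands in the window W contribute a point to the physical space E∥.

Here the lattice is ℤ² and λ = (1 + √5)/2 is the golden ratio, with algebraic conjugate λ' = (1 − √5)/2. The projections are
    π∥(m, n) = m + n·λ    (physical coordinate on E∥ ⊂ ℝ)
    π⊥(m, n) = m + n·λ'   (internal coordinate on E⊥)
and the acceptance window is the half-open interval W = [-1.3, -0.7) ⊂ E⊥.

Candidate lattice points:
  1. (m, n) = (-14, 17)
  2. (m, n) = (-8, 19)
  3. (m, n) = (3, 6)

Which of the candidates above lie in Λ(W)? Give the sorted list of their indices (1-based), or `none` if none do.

3

Numerically λ ≈ 1.61803 and λ' = −1/λ ≈ -0.61803.
[1] lift (-14,17): star map gives -24.50658; window check -1.3 ≤ -24.50658 < -0.7 is false → out
[2] lift (-8,19): star map gives -19.74265; window check -1.3 ≤ -19.74265 < -0.7 is false → out
[3] lift (3,6): star map gives -0.70820; window check -1.3 ≤ -0.70820 < -0.7 is true → IN Λ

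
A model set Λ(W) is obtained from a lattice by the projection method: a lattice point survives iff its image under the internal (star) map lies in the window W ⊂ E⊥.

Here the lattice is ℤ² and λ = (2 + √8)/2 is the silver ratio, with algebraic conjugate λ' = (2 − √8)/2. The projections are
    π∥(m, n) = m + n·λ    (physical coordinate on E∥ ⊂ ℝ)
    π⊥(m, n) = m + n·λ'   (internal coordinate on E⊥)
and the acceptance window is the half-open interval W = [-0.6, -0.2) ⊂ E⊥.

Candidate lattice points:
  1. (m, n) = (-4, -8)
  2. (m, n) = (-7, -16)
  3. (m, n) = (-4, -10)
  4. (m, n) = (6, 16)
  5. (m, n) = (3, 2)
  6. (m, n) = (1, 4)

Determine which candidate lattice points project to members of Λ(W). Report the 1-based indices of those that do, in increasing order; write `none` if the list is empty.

Numerically λ ≈ 2.414214 and λ' = −1/λ ≈ -0.414214.
candidate 1: (m,n)=(-4,-8) → π∥ = -4-8·λ ≈ -23.313708, π⊥ = -4-8·λ' ≈ -0.686292 ∉ [-0.6, -0.2) ⇒ out
candidate 2: (m,n)=(-7,-16) → π∥ = -7-16·λ ≈ -45.627417, π⊥ = -7-16·λ' ≈ -0.372583 ∈ [-0.6, -0.2) ⇒ IN Λ
candidate 3: (m,n)=(-4,-10) → π∥ = -4-10·λ ≈ -28.142136, π⊥ = -4-10·λ' ≈ 0.142136 ∉ [-0.6, -0.2) ⇒ out
candidate 4: (m,n)=(6,16) → π∥ = 6+16·λ ≈ 44.627417, π⊥ = 6+16·λ' ≈ -0.627417 ∉ [-0.6, -0.2) ⇒ out
candidate 5: (m,n)=(3,2) → π∥ = 3+2·λ ≈ 7.828427, π⊥ = 3+2·λ' ≈ 2.171573 ∉ [-0.6, -0.2) ⇒ out
candidate 6: (m,n)=(1,4) → π∥ = 1+4·λ ≈ 10.656854, π⊥ = 1+4·λ' ≈ -0.656854 ∉ [-0.6, -0.2) ⇒ out

2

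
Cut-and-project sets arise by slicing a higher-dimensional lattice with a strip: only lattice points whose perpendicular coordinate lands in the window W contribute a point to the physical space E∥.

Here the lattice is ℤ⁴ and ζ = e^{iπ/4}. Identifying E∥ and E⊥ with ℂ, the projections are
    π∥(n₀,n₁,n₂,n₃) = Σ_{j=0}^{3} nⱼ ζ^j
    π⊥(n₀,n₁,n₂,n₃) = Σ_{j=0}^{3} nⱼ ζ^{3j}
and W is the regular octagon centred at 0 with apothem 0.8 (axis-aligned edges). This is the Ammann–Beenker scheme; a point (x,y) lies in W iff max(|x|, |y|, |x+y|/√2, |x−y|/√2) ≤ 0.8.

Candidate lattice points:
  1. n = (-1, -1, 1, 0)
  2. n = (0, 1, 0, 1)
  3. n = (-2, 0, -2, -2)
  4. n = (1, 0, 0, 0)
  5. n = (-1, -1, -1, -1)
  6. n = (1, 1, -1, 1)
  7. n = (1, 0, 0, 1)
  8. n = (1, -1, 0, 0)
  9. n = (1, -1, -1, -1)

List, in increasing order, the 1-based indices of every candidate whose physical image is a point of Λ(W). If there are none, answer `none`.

none

With ζ = e^{iπ/4} the internal vectors are ζ^0,ζ^3,ζ^6,ζ^9.
candidate 1: n = (-1, -1, 1, 0) → π⊥ ≈ (-0.29289, -1.70711); max(|x|,|y|,|x±y|/√2) = 1.70711 > 0.8 ⇒ ∉ W
candidate 2: n = (0, 1, 0, 1) → π⊥ ≈ (+0.00000, +1.41421); max(|x|,|y|,|x±y|/√2) = 1.41421 > 0.8 ⇒ ∉ W
candidate 3: n = (-2, 0, -2, -2) → π⊥ ≈ (-3.41421, +0.58579); max(|x|,|y|,|x±y|/√2) = 3.41421 > 0.8 ⇒ ∉ W
candidate 4: n = (1, 0, 0, 0) → π⊥ ≈ (+1.00000, +0.00000); max(|x|,|y|,|x±y|/√2) = 1.00000 > 0.8 ⇒ ∉ W
candidate 5: n = (-1, -1, -1, -1) → π⊥ ≈ (-1.00000, -0.41421); max(|x|,|y|,|x±y|/√2) = 1.00000 > 0.8 ⇒ ∉ W
candidate 6: n = (1, 1, -1, 1) → π⊥ ≈ (+1.00000, +2.41421); max(|x|,|y|,|x±y|/√2) = 2.41421 > 0.8 ⇒ ∉ W
candidate 7: n = (1, 0, 0, 1) → π⊥ ≈ (+1.70711, +0.70711); max(|x|,|y|,|x±y|/√2) = 1.70711 > 0.8 ⇒ ∉ W
candidate 8: n = (1, -1, 0, 0) → π⊥ ≈ (+1.70711, -0.70711); max(|x|,|y|,|x±y|/√2) = 1.70711 > 0.8 ⇒ ∉ W
candidate 9: n = (1, -1, -1, -1) → π⊥ ≈ (+1.00000, -0.41421); max(|x|,|y|,|x±y|/√2) = 1.00000 > 0.8 ⇒ ∉ W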